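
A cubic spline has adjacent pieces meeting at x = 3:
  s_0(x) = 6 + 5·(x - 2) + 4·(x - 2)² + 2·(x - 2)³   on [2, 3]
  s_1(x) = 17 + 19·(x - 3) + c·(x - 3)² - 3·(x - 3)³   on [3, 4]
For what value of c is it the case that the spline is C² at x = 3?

s_0''(x) = 8 + 12·(x - 2), so s_0''(3) = 20. On the right, s_1''(3) = 2c, so c = 10.

10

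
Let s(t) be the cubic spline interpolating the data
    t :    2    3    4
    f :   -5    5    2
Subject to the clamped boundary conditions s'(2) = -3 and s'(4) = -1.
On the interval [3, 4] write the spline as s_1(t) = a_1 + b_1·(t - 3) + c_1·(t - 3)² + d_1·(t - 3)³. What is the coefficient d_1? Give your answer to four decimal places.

Write M_i for s''(x_i). With h_i = 1, 1 and divided differences Δ_i = 10, -3, the continuity of s' gives the tridiagonal system
  1·M_0 + 4·M_1 + 1·M_2 = 6(Δ_1 - Δ_0) = -78
Clamped end conditions give two more equations: 2h_0·M_0 + h_0·M_1 = 6(Δ_0 - s'(2)) = 78 and h_1·M_1 + 2h_1·M_2 = 6(s'(4) - Δ_1) = 12.
Forward elimination and back-substitution give M_0 = 119/2, M_1 = -41, M_2 = 53/2.
On [3, 4], with s_1(t) = a_1 + b_1·(t - 3) + c_1·(t - 3)² + d_1·(t - 3)³: c_1 = M_1/2 = -41/2, d_1 = (M_2 - M_1)/(6h_1) = 45/4, b_1 = Δ_1 - h_1(2M_1 + M_2)/6 = 25/4.

11.2500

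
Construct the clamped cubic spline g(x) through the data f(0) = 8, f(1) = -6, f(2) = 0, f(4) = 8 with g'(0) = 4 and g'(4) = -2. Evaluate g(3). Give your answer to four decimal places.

With M_i denoting the second derivative at x_i, h_i = 1, 1, 2, and Δ_i = (y_(i+1) − y_i)/h_i = -14, 6, 4:
  1·M_0 + 4·M_1 + 1·M_2 = 6(Δ_1 - Δ_0) = 120
  1·M_1 + 6·M_2 + 2·M_3 = 6(Δ_2 - Δ_1) = -12
Clamped end conditions give two more equations: 2h_0·M_0 + h_0·M_1 = 6(Δ_0 - g'(0)) = -108 and h_2·M_2 + 2h_2·M_3 = 6(g'(4) - Δ_2) = -36.
Solving: M_0 = -882/11, M_1 = 576/11, M_2 = -102/11, M_3 = -48/11.
On [2, 4], g(x) = 0 + 128/11·(x - 2) - 51/11·(x - 2)² + 9/22·(x - 2)³.
With (x - 2) = 1: g(3) = 163/22.

7.4091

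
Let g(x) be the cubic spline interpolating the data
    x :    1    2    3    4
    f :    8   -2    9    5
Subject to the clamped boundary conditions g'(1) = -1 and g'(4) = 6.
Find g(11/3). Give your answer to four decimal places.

Let M_i = g''(x_i). Step sizes h_i = 1, 1, 1; slopes of the chords Δ_i = (y_(i+1) - y_i)/h_i = -10, 11, -4.
  1·M_0 + 4·M_1 + 1·M_2 = 6(Δ_1 - Δ_0) = 126
  1·M_1 + 4·M_2 + 1·M_3 = 6(Δ_2 - Δ_1) = -90
Clamped end conditions give two more equations: 2h_0·M_0 + h_0·M_1 = 6(Δ_0 - g'(1)) = -54 and h_2·M_2 + 2h_2·M_3 = 6(g'(4) - Δ_2) = 60.
Solving the tridiagonal system: M_0 = -842/15, M_1 = 874/15, M_2 = -764/15, M_3 = 832/15.
On [3, 4], g(x) = 9 + 56/15·(x - 3) - 382/15·(x - 3)² + 266/15·(x - 3)³.
With (x - 3) = 2/3: g(11/3) = 2197/405.

5.4247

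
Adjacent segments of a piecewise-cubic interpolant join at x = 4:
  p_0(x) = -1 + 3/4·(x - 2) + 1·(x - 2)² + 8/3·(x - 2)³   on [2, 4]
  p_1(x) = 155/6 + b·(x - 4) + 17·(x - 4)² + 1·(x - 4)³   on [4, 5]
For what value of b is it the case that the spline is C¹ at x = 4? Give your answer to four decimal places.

36.7500

p_0'(x) = 3/4 + 2·(x - 2) + 8·(x - 2)², so p_0'(4) = 147/4. On the right, p_1'(4) = b, so b = 147/4.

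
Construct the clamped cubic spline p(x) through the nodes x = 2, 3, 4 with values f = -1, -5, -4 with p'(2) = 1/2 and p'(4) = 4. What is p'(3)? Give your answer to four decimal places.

Put M_i = p'' at the i-th knot. Here h = (1, 1) and Δ = (-4, 1), so the interior equations h_(i-1)·M_(i-1) + 2(h_(i-1)+h_i)·M_i + h_i·M_(i+1) = 6(Δ_i − Δ_(i-1)) read
  1·M_0 + 4·M_1 + 1·M_2 = 6(Δ_1 - Δ_0) = 30
Clamped end conditions give two more equations: 2h_0·M_0 + h_0·M_1 = 6(Δ_0 - p'(2)) = -27 and h_1·M_1 + 2h_1·M_2 = 6(p'(4) - Δ_1) = 18.
Solving the tridiagonal system: M_0 = -77/4, M_1 = 23/2, M_2 = 13/4.
On [3, 4], p'(x) = b_1 + 2c_1·(x - 3) + 3d_1·(x - 3)² with b_1 = Δ_1 - h_1(2M_1 + M_2)/6 = -27/8, c_1 = M_1/2 = 23/4, d_1 = (M_2 - M_1)/(6h_1) = -11/8. So p'(3) = -27/8.

-3.3750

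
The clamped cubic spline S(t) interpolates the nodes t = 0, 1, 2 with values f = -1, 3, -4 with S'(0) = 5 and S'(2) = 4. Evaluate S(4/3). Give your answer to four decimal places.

0.2222

With σ_i denoting the second derivative at x_i, h_i = 1, 1, and Δ_i = (y_(i+1) − y_i)/h_i = 4, -7:
  1·σ_0 + 4·σ_1 + 1·σ_2 = 6(Δ_1 - Δ_0) = -66
Clamped end conditions give two more equations: 2h_0·σ_0 + h_0·σ_1 = 6(Δ_0 - S'(0)) = -6 and h_1·σ_1 + 2h_1·σ_2 = 6(S'(2) - Δ_1) = 66.
Solving: σ_0 = 13, σ_1 = -32, σ_2 = 49.
On [1, 2], S(t) = 3 - 9/2·(t - 1) - 16·(t - 1)² + 27/2·(t - 1)³.
With (t - 1) = 1/3: S(4/3) = 2/9.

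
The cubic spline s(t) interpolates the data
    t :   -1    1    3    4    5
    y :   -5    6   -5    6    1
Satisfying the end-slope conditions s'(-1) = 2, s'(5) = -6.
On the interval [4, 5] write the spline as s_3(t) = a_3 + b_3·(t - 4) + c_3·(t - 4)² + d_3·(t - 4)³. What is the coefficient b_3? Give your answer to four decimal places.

With m_i denoting the second derivative at x_i, h_i = 2, 2, 1, 1, and Δ_i = (y_(i+1) − y_i)/h_i = 11/2, -11/2, 11, -5:
  2·m_0 + 8·m_1 + 2·m_2 = 6(Δ_1 - Δ_0) = -66
  2·m_1 + 6·m_2 + 1·m_3 = 6(Δ_2 - Δ_1) = 99
  1·m_2 + 4·m_3 + 1·m_4 = 6(Δ_3 - Δ_2) = -96
Clamped end conditions give two more equations: 2h_0·m_0 + h_0·m_1 = 6(Δ_0 - s'(-1)) = 21 and h_3·m_3 + 2h_3·m_4 = 6(s'(5) - Δ_3) = -6.
Forward elimination and back-substitution give m_0 = 311/21, m_1 = -803/42, m_2 = 86/3, m_3 = -730/21, m_4 = 302/21.
On [4, 5], with s_3(t) = a_3 + b_3·(t - 4) + c_3·(t - 4)² + d_3·(t - 4)³: c_3 = m_3/2 = -365/21, d_3 = (m_4 - m_3)/(6h_3) = 172/21, b_3 = Δ_3 - h_3(2m_3 + m_4)/6 = 88/21.

4.1905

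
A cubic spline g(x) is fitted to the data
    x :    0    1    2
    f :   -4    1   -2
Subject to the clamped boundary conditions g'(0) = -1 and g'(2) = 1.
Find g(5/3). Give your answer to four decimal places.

Write m_i for g''(x_i). With h_i = 1, 1 and divided differences Δ_i = 5, -3, the continuity of g' gives the tridiagonal system
  1·m_0 + 4·m_1 + 1·m_2 = 6(Δ_1 - Δ_0) = -48
Clamped end conditions give two more equations: 2h_0·m_0 + h_0·m_1 = 6(Δ_0 - g'(0)) = 36 and h_1·m_1 + 2h_1·m_2 = 6(g'(2) - Δ_1) = 24.
Forward elimination and back-substitution give m_0 = 31, m_1 = -26, m_2 = 25.
On [1, 2], g(x) = 1 + 3/2·(x - 1) - 13·(x - 1)² + 17/2·(x - 1)³.
With (x - 1) = 2/3: g(5/3) = -34/27.

-1.2593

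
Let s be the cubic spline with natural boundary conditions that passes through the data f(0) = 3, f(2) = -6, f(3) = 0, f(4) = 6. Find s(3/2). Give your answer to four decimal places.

-6.1467

Put M_i = s'' at the i-th knot. Here h = (2, 1, 1) and Δ = (-9/2, 6, 6), so the interior equations h_(i-1)·M_(i-1) + 2(h_(i-1)+h_i)·M_i + h_i·M_(i+1) = 6(Δ_i − Δ_(i-1)) read
  2·M_0 + 6·M_1 + 1·M_2 = 6(Δ_1 - Δ_0) = 63
  1·M_1 + 4·M_2 + 1·M_3 = 6(Δ_2 - Δ_1) = 0
Natural end conditions: M_0 = M_3 = 0.
Solving the tridiagonal system: M_0 = 0, M_1 = 252/23, M_2 = -63/23, M_3 = 0.
On [0, 2], s(t) = 3 - 375/46·t + 0·t² + 21/23·t³.
With t = 3/2: s(3/2) = -1131/184.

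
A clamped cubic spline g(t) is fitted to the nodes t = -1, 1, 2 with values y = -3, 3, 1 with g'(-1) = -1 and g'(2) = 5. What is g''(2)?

28

Write σ_i for g''(x_i). With h_i = 2, 1 and divided differences Δ_i = 3, -2, the continuity of g' gives the tridiagonal system
  2·σ_0 + 6·σ_1 + 1·σ_2 = 6(Δ_1 - Δ_0) = -30
Clamped end conditions give two more equations: 2h_0·σ_0 + h_0·σ_1 = 6(Δ_0 - g'(-1)) = 24 and h_1·σ_1 + 2h_1·σ_2 = 6(g'(2) - Δ_1) = 42.
Solving: σ_0 = 13, σ_1 = -14, σ_2 = 28.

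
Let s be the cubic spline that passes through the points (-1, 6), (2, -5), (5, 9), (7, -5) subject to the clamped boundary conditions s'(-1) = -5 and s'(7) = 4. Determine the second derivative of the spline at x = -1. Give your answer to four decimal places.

-2.8947

Put M_i = s'' at the i-th knot. Here h = (3, 3, 2) and Δ = (-11/3, 14/3, -7), so the interior equations h_(i-1)·M_(i-1) + 2(h_(i-1)+h_i)·M_i + h_i·M_(i+1) = 6(Δ_i − Δ_(i-1)) read
  3·M_0 + 12·M_1 + 3·M_2 = 6(Δ_1 - Δ_0) = 50
  3·M_1 + 10·M_2 + 2·M_3 = 6(Δ_2 - Δ_1) = -70
Clamped end conditions give two more equations: 2h_0·M_0 + h_0·M_1 = 6(Δ_0 - s'(-1)) = 8 and h_2·M_2 + 2h_2·M_3 = 6(s'(7) - Δ_2) = 66.
Forward elimination and back-substitution give M_0 = -55/19, M_1 = 482/57, M_2 = -271/19, M_3 = 449/19.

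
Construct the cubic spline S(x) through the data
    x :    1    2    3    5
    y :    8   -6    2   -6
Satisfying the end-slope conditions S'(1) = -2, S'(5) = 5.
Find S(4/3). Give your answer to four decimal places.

Let σ_i = S''(x_i). Step sizes h_i = 1, 1, 2; slopes of the chords Δ_i = (y_(i+1) - y_i)/h_i = -14, 8, -4.
  1·σ_0 + 4·σ_1 + 1·σ_2 = 6(Δ_1 - Δ_0) = 132
  1·σ_1 + 6·σ_2 + 2·σ_3 = 6(Δ_2 - Δ_1) = -72
Clamped end conditions give two more equations: 2h_0·σ_0 + h_0·σ_1 = 6(Δ_0 - S'(1)) = -72 and h_2·σ_2 + 2h_2·σ_3 = 6(S'(5) - Δ_2) = 54.
Hence σ_0 = -709/11, σ_1 = 626/11, σ_2 = -343/11, σ_3 = 320/11.
On [1, 2], S(x) = 8 - 2·(x - 1) - 709/22·(x - 1)² + 445/22·(x - 1)³.
With (x - 1) = 1/3: S(4/3) = 1337/297.

4.5017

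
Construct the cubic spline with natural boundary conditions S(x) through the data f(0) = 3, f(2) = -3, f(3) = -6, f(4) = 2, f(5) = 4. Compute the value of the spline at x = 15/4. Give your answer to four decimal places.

Put σ_i = S'' at the i-th knot. Here h = (2, 1, 1, 1) and Δ = (-3, -3, 8, 2), so the interior equations h_(i-1)·σ_(i-1) + 2(h_(i-1)+h_i)·σ_i + h_i·σ_(i+1) = 6(Δ_i − Δ_(i-1)) read
  2·σ_0 + 6·σ_1 + 1·σ_2 = 6(Δ_1 - Δ_0) = 0
  1·σ_1 + 4·σ_2 + 1·σ_3 = 6(Δ_2 - Δ_1) = 66
  1·σ_2 + 4·σ_3 + 1·σ_4 = 6(Δ_3 - Δ_2) = -36
Natural end conditions: σ_0 = σ_4 = 0.
Forward elimination and back-substitution give σ_0 = 0, σ_1 = -150/43, σ_2 = 900/43, σ_3 = -612/43, σ_4 = 0.
On [3, 4], S(x) = -6 + 146/43·(x - 3) + 450/43·(x - 3)² - 252/43·(x - 3)³.
With (x - 3) = 3/4: S(15/4) = -27/688.

-0.0392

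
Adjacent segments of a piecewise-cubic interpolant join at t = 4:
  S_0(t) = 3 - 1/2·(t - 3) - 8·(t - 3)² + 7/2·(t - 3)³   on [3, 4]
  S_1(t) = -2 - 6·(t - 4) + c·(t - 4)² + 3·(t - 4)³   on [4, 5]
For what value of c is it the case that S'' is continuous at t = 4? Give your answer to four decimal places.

S_0''(t) = -16 + 21·(t - 3), so S_0''(4) = 5. On the right, S_1''(4) = 2c, so c = 5/2.

2.5000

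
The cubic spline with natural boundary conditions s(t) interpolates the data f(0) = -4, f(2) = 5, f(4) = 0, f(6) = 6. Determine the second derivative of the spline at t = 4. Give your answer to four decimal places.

Let M_i = s''(x_i). Step sizes h_i = 2, 2, 2; slopes of the chords Δ_i = (y_(i+1) - y_i)/h_i = 9/2, -5/2, 3.
  2·M_0 + 8·M_1 + 2·M_2 = 6(Δ_1 - Δ_0) = -42
  2·M_1 + 8·M_2 + 2·M_3 = 6(Δ_2 - Δ_1) = 33
Natural end conditions: M_0 = M_3 = 0.
Solving the tridiagonal system: M_0 = 0, M_1 = -67/10, M_2 = 29/5, M_3 = 0.

5.8000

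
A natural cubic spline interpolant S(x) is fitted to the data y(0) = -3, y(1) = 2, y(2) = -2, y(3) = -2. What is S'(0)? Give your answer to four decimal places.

7.6667

Let M_i = S''(x_i). Step sizes h_i = 1, 1, 1; slopes of the chords Δ_i = (y_(i+1) - y_i)/h_i = 5, -4, 0.
  1·M_0 + 4·M_1 + 1·M_2 = 6(Δ_1 - Δ_0) = -54
  1·M_1 + 4·M_2 + 1·M_3 = 6(Δ_2 - Δ_1) = 24
Natural end conditions: M_0 = M_3 = 0.
Solving the tridiagonal system: M_0 = 0, M_1 = -16, M_2 = 10, M_3 = 0.
On [0, 1], S'(x) = b_0 + 2c_0·x + 3d_0·x² with b_0 = Δ_0 - h_0(2M_0 + M_1)/6 = 23/3, c_0 = M_0/2 = 0, d_0 = (M_1 - M_0)/(6h_0) = -8/3. So S'(0) = 23/3.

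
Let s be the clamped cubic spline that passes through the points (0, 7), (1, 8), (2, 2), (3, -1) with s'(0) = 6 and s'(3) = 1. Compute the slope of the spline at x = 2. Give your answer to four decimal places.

Let M_i = s''(x_i). Step sizes h_i = 1, 1, 1; slopes of the chords Δ_i = (y_(i+1) - y_i)/h_i = 1, -6, -3.
  1·M_0 + 4·M_1 + 1·M_2 = 6(Δ_1 - Δ_0) = -42
  1·M_1 + 4·M_2 + 1·M_3 = 6(Δ_2 - Δ_1) = 18
Clamped end conditions give two more equations: 2h_0·M_0 + h_0·M_1 = 6(Δ_0 - s'(0)) = -30 and h_2·M_2 + 2h_2·M_3 = 6(s'(3) - Δ_2) = 24.
Hence M_0 = -158/15, M_1 = -134/15, M_2 = 64/15, M_3 = 148/15.
On [2, 3], s'(x) = b_2 + 2c_2·(x - 2) + 3d_2·(x - 2)² with b_2 = Δ_2 - h_2(2M_2 + M_3)/6 = -91/15, c_2 = M_2/2 = 32/15, d_2 = (M_3 - M_2)/(6h_2) = 14/15. So s'(2) = -91/15.

-6.0667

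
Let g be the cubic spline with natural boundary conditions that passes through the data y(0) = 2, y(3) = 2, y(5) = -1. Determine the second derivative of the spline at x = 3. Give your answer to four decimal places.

-0.9000

With σ_i denoting the second derivative at x_i, h_i = 3, 2, and Δ_i = (y_(i+1) − y_i)/h_i = 0, -3/2:
  3·σ_0 + 10·σ_1 + 2·σ_2 = 6(Δ_1 - Δ_0) = -9
Natural end conditions: σ_0 = σ_2 = 0.
Solving the tridiagonal system: σ_0 = 0, σ_1 = -9/10, σ_2 = 0.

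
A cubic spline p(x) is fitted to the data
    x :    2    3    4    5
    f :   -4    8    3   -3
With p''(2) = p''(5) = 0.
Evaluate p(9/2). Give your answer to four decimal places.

-0.3250

Write σ_i for p''(x_i). With h_i = 1, 1, 1 and divided differences Δ_i = 12, -5, -6, the continuity of p' gives the tridiagonal system
  1·σ_0 + 4·σ_1 + 1·σ_2 = 6(Δ_1 - Δ_0) = -102
  1·σ_1 + 4·σ_2 + 1·σ_3 = 6(Δ_2 - Δ_1) = -6
Natural end conditions: σ_0 = σ_3 = 0.
Solving the tridiagonal system: σ_0 = 0, σ_1 = -134/5, σ_2 = 26/5, σ_3 = 0.
On [4, 5], p(x) = 3 - 116/15·(x - 4) + 13/5·(x - 4)² - 13/15·(x - 4)³.
With (x - 4) = 1/2: p(9/2) = -13/40.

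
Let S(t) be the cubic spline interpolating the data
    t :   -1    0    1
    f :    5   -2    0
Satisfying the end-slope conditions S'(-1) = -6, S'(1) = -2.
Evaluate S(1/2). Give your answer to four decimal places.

-0.9688

Write M_i for S''(x_i). With h_i = 1, 1 and divided differences Δ_i = -7, 2, the continuity of S' gives the tridiagonal system
  1·M_0 + 4·M_1 + 1·M_2 = 6(Δ_1 - Δ_0) = 54
Clamped end conditions give two more equations: 2h_0·M_0 + h_0·M_1 = 6(Δ_0 - S'(-1)) = -6 and h_1·M_1 + 2h_1·M_2 = 6(S'(1) - Δ_1) = -24.
Forward elimination and back-substitution give M_0 = -29/2, M_1 = 23, M_2 = -47/2.
On [0, 1], S(t) = -2 - 7/4·t + 23/2·t² - 31/4·t³.
With t = 1/2: S(1/2) = -31/32.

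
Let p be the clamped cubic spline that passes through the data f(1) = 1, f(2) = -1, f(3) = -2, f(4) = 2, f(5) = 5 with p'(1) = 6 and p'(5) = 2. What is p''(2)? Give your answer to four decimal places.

6.7143

With M_i denoting the second derivative at x_i, h_i = 1, 1, 1, 1, and Δ_i = (y_(i+1) − y_i)/h_i = -2, -1, 4, 3:
  1·M_0 + 4·M_1 + 1·M_2 = 6(Δ_1 - Δ_0) = 6
  1·M_1 + 4·M_2 + 1·M_3 = 6(Δ_2 - Δ_1) = 30
  1·M_2 + 4·M_3 + 1·M_4 = 6(Δ_3 - Δ_2) = -6
Clamped end conditions give two more equations: 2h_0·M_0 + h_0·M_1 = 6(Δ_0 - p'(1)) = -48 and h_3·M_3 + 2h_3·M_4 = 6(p'(5) - Δ_3) = -6.
Forward elimination and back-substitution give M_0 = -383/14, M_1 = 47/7, M_2 = 13/2, M_3 = -19/7, M_4 = -23/14.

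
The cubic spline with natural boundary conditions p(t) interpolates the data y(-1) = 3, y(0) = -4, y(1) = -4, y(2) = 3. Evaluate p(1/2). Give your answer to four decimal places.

-5.0500

Write M_i for p''(x_i). With h_i = 1, 1, 1 and divided differences Δ_i = -7, 0, 7, the continuity of p' gives the tridiagonal system
  1·M_0 + 4·M_1 + 1·M_2 = 6(Δ_1 - Δ_0) = 42
  1·M_1 + 4·M_2 + 1·M_3 = 6(Δ_2 - Δ_1) = 42
Natural end conditions: M_0 = M_3 = 0.
Forward elimination and back-substitution give M_0 = 0, M_1 = 42/5, M_2 = 42/5, M_3 = 0.
On [0, 1], p(t) = -4 - 21/5·t + 21/5·t² + 0·t³.
With t = 1/2: p(1/2) = -101/20.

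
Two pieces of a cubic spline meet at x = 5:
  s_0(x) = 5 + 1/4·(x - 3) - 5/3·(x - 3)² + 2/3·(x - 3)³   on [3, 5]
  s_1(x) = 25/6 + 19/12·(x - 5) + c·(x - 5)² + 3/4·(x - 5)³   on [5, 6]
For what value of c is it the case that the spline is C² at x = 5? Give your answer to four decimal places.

s_0''(x) = -10/3 + 4·(x - 3), so s_0''(5) = 14/3. On the right, s_1''(5) = 2c, so c = 7/3.

2.3333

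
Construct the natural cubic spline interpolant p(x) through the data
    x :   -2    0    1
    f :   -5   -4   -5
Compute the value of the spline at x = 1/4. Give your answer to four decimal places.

-4.1680

Write m_i for p''(x_i). With h_i = 2, 1 and divided differences Δ_i = 1/2, -1, the continuity of p' gives the tridiagonal system
  2·m_0 + 6·m_1 + 1·m_2 = 6(Δ_1 - Δ_0) = -9
Natural end conditions: m_0 = m_2 = 0.
Forward elimination and back-substitution give m_0 = 0, m_1 = -3/2, m_2 = 0.
On [0, 1], p(x) = -4 - 1/2·x - 3/4·x² + 1/4·x³.
With x = 1/4: p(1/4) = -1067/256.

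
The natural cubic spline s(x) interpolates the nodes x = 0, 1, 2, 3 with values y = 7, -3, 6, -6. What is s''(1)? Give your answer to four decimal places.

Put σ_i = s'' at the i-th knot. Here h = (1, 1, 1) and Δ = (-10, 9, -12), so the interior equations h_(i-1)·σ_(i-1) + 2(h_(i-1)+h_i)·σ_i + h_i·σ_(i+1) = 6(Δ_i − Δ_(i-1)) read
  1·σ_0 + 4·σ_1 + 1·σ_2 = 6(Δ_1 - Δ_0) = 114
  1·σ_1 + 4·σ_2 + 1·σ_3 = 6(Δ_2 - Δ_1) = -126
Natural end conditions: σ_0 = σ_3 = 0.
Solving the tridiagonal system: σ_0 = 0, σ_1 = 194/5, σ_2 = -206/5, σ_3 = 0.

38.8000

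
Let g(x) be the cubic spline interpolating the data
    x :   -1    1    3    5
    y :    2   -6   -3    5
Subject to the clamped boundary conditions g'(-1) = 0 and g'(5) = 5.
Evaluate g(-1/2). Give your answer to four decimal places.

Let M_i = g''(x_i). Step sizes h_i = 2, 2, 2; slopes of the chords Δ_i = (y_(i+1) - y_i)/h_i = -4, 3/2, 4.
  2·M_0 + 8·M_1 + 2·M_2 = 6(Δ_1 - Δ_0) = 33
  2·M_1 + 8·M_2 + 2·M_3 = 6(Δ_2 - Δ_1) = 15
Clamped end conditions give two more equations: 2h_0·M_0 + h_0·M_1 = 6(Δ_0 - g'(-1)) = -24 and h_2·M_2 + 2h_2·M_3 = 6(g'(5) - Δ_2) = 6.
Forward elimination and back-substitution give M_0 = -277/30, M_1 = 97/15, M_2 = -2/15, M_3 = 47/30.
On [-1, 1], g(x) = 2 + 0·(x + 1) - 277/60·(x + 1)² + 157/120·(x + 1)³.
With (x + 1) = 1/2: g(-1/2) = 323/320.

1.0094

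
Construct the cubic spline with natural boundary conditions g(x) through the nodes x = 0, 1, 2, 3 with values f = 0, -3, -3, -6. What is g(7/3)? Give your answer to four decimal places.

Put σ_i = g'' at the i-th knot. Here h = (1, 1, 1) and Δ = (-3, 0, -3), so the interior equations h_(i-1)·σ_(i-1) + 2(h_(i-1)+h_i)·σ_i + h_i·σ_(i+1) = 6(Δ_i − Δ_(i-1)) read
  1·σ_0 + 4·σ_1 + 1·σ_2 = 6(Δ_1 - Δ_0) = 18
  1·σ_1 + 4·σ_2 + 1·σ_3 = 6(Δ_2 - Δ_1) = -18
Natural end conditions: σ_0 = σ_3 = 0.
Hence σ_0 = 0, σ_1 = 6, σ_2 = -6, σ_3 = 0.
On [2, 3], g(x) = -3 - 1·(x - 2) - 3·(x - 2)² + 1·(x - 2)³.
With (x - 2) = 1/3: g(7/3) = -98/27.

-3.6296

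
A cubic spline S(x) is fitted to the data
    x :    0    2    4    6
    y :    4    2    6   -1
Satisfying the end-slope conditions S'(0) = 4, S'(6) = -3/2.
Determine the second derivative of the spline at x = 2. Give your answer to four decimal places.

6.8667

Put M_i = S'' at the i-th knot. Here h = (2, 2, 2) and Δ = (-1, 2, -7/2), so the interior equations h_(i-1)·M_(i-1) + 2(h_(i-1)+h_i)·M_i + h_i·M_(i+1) = 6(Δ_i − Δ_(i-1)) read
  2·M_0 + 8·M_1 + 2·M_2 = 6(Δ_1 - Δ_0) = 18
  2·M_1 + 8·M_2 + 2·M_3 = 6(Δ_2 - Δ_1) = -33
Clamped end conditions give two more equations: 2h_0·M_0 + h_0·M_1 = 6(Δ_0 - S'(0)) = -30 and h_2·M_2 + 2h_2·M_3 = 6(S'(6) - Δ_2) = 12.
Forward elimination and back-substitution give M_0 = -164/15, M_1 = 103/15, M_2 = -113/15, M_3 = 203/30.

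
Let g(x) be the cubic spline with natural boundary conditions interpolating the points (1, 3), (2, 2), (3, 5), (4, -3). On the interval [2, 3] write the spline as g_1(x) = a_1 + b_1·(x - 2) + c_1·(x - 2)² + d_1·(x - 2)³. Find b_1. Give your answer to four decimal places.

With M_i denoting the second derivative at x_i, h_i = 1, 1, 1, and Δ_i = (y_(i+1) − y_i)/h_i = -1, 3, -8:
  1·M_0 + 4·M_1 + 1·M_2 = 6(Δ_1 - Δ_0) = 24
  1·M_1 + 4·M_2 + 1·M_3 = 6(Δ_2 - Δ_1) = -66
Natural end conditions: M_0 = M_3 = 0.
Solving the tridiagonal system: M_0 = 0, M_1 = 54/5, M_2 = -96/5, M_3 = 0.
On [2, 3], with g_1(x) = a_1 + b_1·(x - 2) + c_1·(x - 2)² + d_1·(x - 2)³: c_1 = M_1/2 = 27/5, d_1 = (M_2 - M_1)/(6h_1) = -5, b_1 = Δ_1 - h_1(2M_1 + M_2)/6 = 13/5.

2.6000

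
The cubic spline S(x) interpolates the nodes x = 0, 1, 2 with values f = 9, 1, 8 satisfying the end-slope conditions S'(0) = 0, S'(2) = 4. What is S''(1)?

41

Write m_i for S''(x_i). With h_i = 1, 1 and divided differences Δ_i = -8, 7, the continuity of S' gives the tridiagonal system
  1·m_0 + 4·m_1 + 1·m_2 = 6(Δ_1 - Δ_0) = 90
Clamped end conditions give two more equations: 2h_0·m_0 + h_0·m_1 = 6(Δ_0 - S'(0)) = -48 and h_1·m_1 + 2h_1·m_2 = 6(S'(2) - Δ_1) = -18.
Forward elimination and back-substitution give m_0 = -89/2, m_1 = 41, m_2 = -59/2.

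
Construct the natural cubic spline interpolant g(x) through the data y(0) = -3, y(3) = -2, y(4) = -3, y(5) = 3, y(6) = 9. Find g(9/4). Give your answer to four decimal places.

-1.0280

Let m_i = g''(x_i). Step sizes h_i = 3, 1, 1, 1; slopes of the chords Δ_i = (y_(i+1) - y_i)/h_i = 1/3, -1, 6, 6.
  3·m_0 + 8·m_1 + 1·m_2 = 6(Δ_1 - Δ_0) = -8
  1·m_1 + 4·m_2 + 1·m_3 = 6(Δ_2 - Δ_1) = 42
  1·m_2 + 4·m_3 + 1·m_4 = 6(Δ_3 - Δ_2) = 0
Natural end conditions: m_0 = m_4 = 0.
Forward elimination and back-substitution give m_0 = 0, m_1 = -72/29, m_2 = 344/29, m_3 = -86/29, m_4 = 0.
On [0, 3], g(x) = -3 + 137/87·x + 0·x² - 4/29·x³.
With x = 9/4: g(9/4) = -477/464.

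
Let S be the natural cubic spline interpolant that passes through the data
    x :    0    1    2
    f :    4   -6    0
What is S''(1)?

Put σ_i = S'' at the i-th knot. Here h = (1, 1) and Δ = (-10, 6), so the interior equations h_(i-1)·σ_(i-1) + 2(h_(i-1)+h_i)·σ_i + h_i·σ_(i+1) = 6(Δ_i − Δ_(i-1)) read
  1·σ_0 + 4·σ_1 + 1·σ_2 = 6(Δ_1 - Δ_0) = 96
Natural end conditions: σ_0 = σ_2 = 0.
Solving the tridiagonal system: σ_0 = 0, σ_1 = 24, σ_2 = 0.

24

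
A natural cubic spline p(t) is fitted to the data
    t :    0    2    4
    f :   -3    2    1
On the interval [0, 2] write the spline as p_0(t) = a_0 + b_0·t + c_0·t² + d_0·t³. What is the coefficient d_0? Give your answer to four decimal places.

-0.1875

Put M_i = p'' at the i-th knot. Here h = (2, 2) and Δ = (5/2, -1/2), so the interior equations h_(i-1)·M_(i-1) + 2(h_(i-1)+h_i)·M_i + h_i·M_(i+1) = 6(Δ_i − Δ_(i-1)) read
  2·M_0 + 8·M_1 + 2·M_2 = 6(Δ_1 - Δ_0) = -18
Natural end conditions: M_0 = M_2 = 0.
Solving the tridiagonal system: M_0 = 0, M_1 = -9/4, M_2 = 0.
On [0, 2], with p_0(t) = a_0 + b_0·t + c_0·t² + d_0·t³: c_0 = M_0/2 = 0, d_0 = (M_1 - M_0)/(6h_0) = -3/16, b_0 = Δ_0 - h_0(2M_0 + M_1)/6 = 13/4.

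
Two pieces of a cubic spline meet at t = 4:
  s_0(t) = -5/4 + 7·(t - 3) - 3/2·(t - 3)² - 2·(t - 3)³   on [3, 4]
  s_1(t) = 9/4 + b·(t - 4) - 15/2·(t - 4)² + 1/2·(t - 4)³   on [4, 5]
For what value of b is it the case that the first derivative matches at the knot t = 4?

s_0'(t) = 7 - 3·(t - 3) - 6·(t - 3)², so s_0'(4) = -2. On the right, s_1'(4) = b, so b = -2.

-2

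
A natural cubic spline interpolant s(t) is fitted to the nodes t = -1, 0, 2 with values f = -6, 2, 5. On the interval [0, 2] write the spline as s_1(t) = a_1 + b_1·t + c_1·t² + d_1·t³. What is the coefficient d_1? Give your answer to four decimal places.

Write M_i for s''(x_i). With h_i = 1, 2 and divided differences Δ_i = 8, 3/2, the continuity of s' gives the tridiagonal system
  1·M_0 + 6·M_1 + 2·M_2 = 6(Δ_1 - Δ_0) = -39
Natural end conditions: M_0 = M_2 = 0.
Hence M_0 = 0, M_1 = -13/2, M_2 = 0.
On [0, 2], with s_1(t) = a_1 + b_1·t + c_1·t² + d_1·t³: c_1 = M_1/2 = -13/4, d_1 = (M_2 - M_1)/(6h_1) = 13/24, b_1 = Δ_1 - h_1(2M_1 + M_2)/6 = 35/6.

0.5417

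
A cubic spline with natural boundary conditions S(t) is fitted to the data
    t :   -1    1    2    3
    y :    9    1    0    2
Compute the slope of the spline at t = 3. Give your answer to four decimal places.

2.6522

Let σ_i = S''(x_i). Step sizes h_i = 2, 1, 1; slopes of the chords Δ_i = (y_(i+1) - y_i)/h_i = -4, -1, 2.
  2·σ_0 + 6·σ_1 + 1·σ_2 = 6(Δ_1 - Δ_0) = 18
  1·σ_1 + 4·σ_2 + 1·σ_3 = 6(Δ_2 - Δ_1) = 18
Natural end conditions: σ_0 = σ_3 = 0.
Solving the tridiagonal system: σ_0 = 0, σ_1 = 54/23, σ_2 = 90/23, σ_3 = 0.
On [2, 3], S'(t) = b_2 + 2c_2·(t - 2) + 3d_2·(t - 2)² with b_2 = Δ_2 - h_2(2σ_2 + σ_3)/6 = 16/23, c_2 = σ_2/2 = 45/23, d_2 = (σ_3 - σ_2)/(6h_2) = -15/23. So S'(3) = 61/23.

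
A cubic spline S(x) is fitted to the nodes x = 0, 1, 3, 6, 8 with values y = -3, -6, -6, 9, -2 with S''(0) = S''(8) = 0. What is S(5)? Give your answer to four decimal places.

Put m_i = S'' at the i-th knot. Here h = (1, 2, 3, 2) and Δ = (-3, 0, 5, -11/2), so the interior equations h_(i-1)·m_(i-1) + 2(h_(i-1)+h_i)·m_i + h_i·m_(i+1) = 6(Δ_i − Δ_(i-1)) read
  1·m_0 + 6·m_1 + 2·m_2 = 6(Δ_1 - Δ_0) = 18
  2·m_1 + 10·m_2 + 3·m_3 = 6(Δ_2 - Δ_1) = 30
  3·m_2 + 10·m_3 + 2·m_4 = 6(Δ_3 - Δ_2) = -63
Natural end conditions: m_0 = m_4 = 0.
Solving the tridiagonal system: m_0 = 0, m_1 = 30/23, m_2 = 117/23, m_3 = -180/23, m_4 = 0.
On [3, 6], S(x) = -6 + 88/23·(x - 3) + 117/46·(x - 3)² - 33/46·(x - 3)³.
With (x - 3) = 2: S(5) = 140/23.

6.0870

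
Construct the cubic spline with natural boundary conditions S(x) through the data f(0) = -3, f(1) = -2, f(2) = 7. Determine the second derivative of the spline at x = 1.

12

With M_i denoting the second derivative at x_i, h_i = 1, 1, and Δ_i = (y_(i+1) − y_i)/h_i = 1, 9:
  1·M_0 + 4·M_1 + 1·M_2 = 6(Δ_1 - Δ_0) = 48
Natural end conditions: M_0 = M_2 = 0.
Forward elimination and back-substitution give M_0 = 0, M_1 = 12, M_2 = 0.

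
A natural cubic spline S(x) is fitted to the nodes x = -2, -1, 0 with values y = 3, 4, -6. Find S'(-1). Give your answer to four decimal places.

-4.5000

Let m_i = S''(x_i). Step sizes h_i = 1, 1; slopes of the chords Δ_i = (y_(i+1) - y_i)/h_i = 1, -10.
  1·m_0 + 4·m_1 + 1·m_2 = 6(Δ_1 - Δ_0) = -66
Natural end conditions: m_0 = m_2 = 0.
Solving the tridiagonal system: m_0 = 0, m_1 = -33/2, m_2 = 0.
On [-1, 0], S'(x) = b_1 + 2c_1·(x + 1) + 3d_1·(x + 1)² with b_1 = Δ_1 - h_1(2m_1 + m_2)/6 = -9/2, c_1 = m_1/2 = -33/4, d_1 = (m_2 - m_1)/(6h_1) = 11/4. So S'(-1) = -9/2.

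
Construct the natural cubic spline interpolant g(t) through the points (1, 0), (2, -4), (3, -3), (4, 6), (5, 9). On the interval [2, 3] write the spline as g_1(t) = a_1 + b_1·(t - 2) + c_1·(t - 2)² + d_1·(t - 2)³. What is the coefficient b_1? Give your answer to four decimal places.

Let M_i = g''(x_i). Step sizes h_i = 1, 1, 1, 1; slopes of the chords Δ_i = (y_(i+1) - y_i)/h_i = -4, 1, 9, 3.
  1·M_0 + 4·M_1 + 1·M_2 = 6(Δ_1 - Δ_0) = 30
  1·M_1 + 4·M_2 + 1·M_3 = 6(Δ_2 - Δ_1) = 48
  1·M_2 + 4·M_3 + 1·M_4 = 6(Δ_3 - Δ_2) = -36
Natural end conditions: M_0 = M_4 = 0.
Solving: M_0 = 0, M_1 = 111/28, M_2 = 99/7, M_3 = -351/28, M_4 = 0.
On [2, 3], with g_1(t) = a_1 + b_1·(t - 2) + c_1·(t - 2)² + d_1·(t - 2)³: c_1 = M_1/2 = 111/56, d_1 = (M_2 - M_1)/(6h_1) = 95/56, b_1 = Δ_1 - h_1(2M_1 + M_2)/6 = -75/28.

-2.6786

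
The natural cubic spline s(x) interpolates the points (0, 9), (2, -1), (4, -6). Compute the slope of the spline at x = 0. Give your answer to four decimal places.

-5.6250

Put m_i = s'' at the i-th knot. Here h = (2, 2) and Δ = (-5, -5/2), so the interior equations h_(i-1)·m_(i-1) + 2(h_(i-1)+h_i)·m_i + h_i·m_(i+1) = 6(Δ_i − Δ_(i-1)) read
  2·m_0 + 8·m_1 + 2·m_2 = 6(Δ_1 - Δ_0) = 15
Natural end conditions: m_0 = m_2 = 0.
Solving the tridiagonal system: m_0 = 0, m_1 = 15/8, m_2 = 0.
On [0, 2], s'(x) = b_0 + 2c_0·x + 3d_0·x² with b_0 = Δ_0 - h_0(2m_0 + m_1)/6 = -45/8, c_0 = m_0/2 = 0, d_0 = (m_1 - m_0)/(6h_0) = 5/32. So s'(0) = -45/8.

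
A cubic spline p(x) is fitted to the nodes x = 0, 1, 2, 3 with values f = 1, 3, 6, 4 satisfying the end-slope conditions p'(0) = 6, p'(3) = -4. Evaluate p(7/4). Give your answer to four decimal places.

5.4438

Put M_i = p'' at the i-th knot. Here h = (1, 1, 1) and Δ = (2, 3, -2), so the interior equations h_(i-1)·M_(i-1) + 2(h_(i-1)+h_i)·M_i + h_i·M_(i+1) = 6(Δ_i − Δ_(i-1)) read
  1·M_0 + 4·M_1 + 1·M_2 = 6(Δ_1 - Δ_0) = 6
  1·M_1 + 4·M_2 + 1·M_3 = 6(Δ_2 - Δ_1) = -30
Clamped end conditions give two more equations: 2h_0·M_0 + h_0·M_1 = 6(Δ_0 - p'(0)) = -24 and h_2·M_2 + 2h_2·M_3 = 6(p'(3) - Δ_2) = -12.
Hence M_0 = -238/15, M_1 = 116/15, M_2 = -136/15, M_3 = -22/15.
On [1, 2], p(x) = 3 + 29/15·(x - 1) + 58/15·(x - 1)² - 14/5·(x - 1)³.
With (x - 1) = 3/4: p(7/4) = 871/160.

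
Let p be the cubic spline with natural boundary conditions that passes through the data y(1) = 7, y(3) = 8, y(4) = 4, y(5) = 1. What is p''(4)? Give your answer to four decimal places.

With m_i denoting the second derivative at x_i, h_i = 2, 1, 1, and Δ_i = (y_(i+1) − y_i)/h_i = 1/2, -4, -3:
  2·m_0 + 6·m_1 + 1·m_2 = 6(Δ_1 - Δ_0) = -27
  1·m_1 + 4·m_2 + 1·m_3 = 6(Δ_2 - Δ_1) = 6
Natural end conditions: m_0 = m_3 = 0.
Hence m_0 = 0, m_1 = -114/23, m_2 = 63/23, m_3 = 0.

2.7391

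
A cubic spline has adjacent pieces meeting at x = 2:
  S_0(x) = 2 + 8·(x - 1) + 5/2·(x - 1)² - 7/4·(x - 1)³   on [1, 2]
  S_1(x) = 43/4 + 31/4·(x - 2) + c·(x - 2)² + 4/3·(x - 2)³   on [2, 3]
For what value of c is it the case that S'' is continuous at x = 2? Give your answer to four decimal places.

S_0''(x) = 5 - 21/2·(x - 1), so S_0''(2) = -11/2. On the right, S_1''(2) = 2c, so c = -11/4.

-2.7500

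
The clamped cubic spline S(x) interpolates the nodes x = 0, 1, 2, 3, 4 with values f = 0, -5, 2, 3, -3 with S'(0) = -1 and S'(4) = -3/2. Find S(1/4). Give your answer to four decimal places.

-0.9181

Let M_i = S''(x_i). Step sizes h_i = 1, 1, 1, 1; slopes of the chords Δ_i = (y_(i+1) - y_i)/h_i = -5, 7, 1, -6.
  1·M_0 + 4·M_1 + 1·M_2 = 6(Δ_1 - Δ_0) = 72
  1·M_1 + 4·M_2 + 1·M_3 = 6(Δ_2 - Δ_1) = -36
  1·M_2 + 4·M_3 + 1·M_4 = 6(Δ_3 - Δ_2) = -42
Clamped end conditions give two more equations: 2h_0·M_0 + h_0·M_1 = 6(Δ_0 - S'(0)) = -24 and h_3·M_3 + 2h_3·M_4 = 6(S'(4) - Δ_3) = 27.
Forward elimination and back-substitution give M_0 = -1447/56, M_1 = 775/28, M_2 = -103/8, M_3 = -341/28, M_4 = 1097/56.
On [0, 1], S(x) = 0 - 1·x - 1447/112·x² + 999/112·x³.
With x = 1/4: S(1/4) = -6581/7168.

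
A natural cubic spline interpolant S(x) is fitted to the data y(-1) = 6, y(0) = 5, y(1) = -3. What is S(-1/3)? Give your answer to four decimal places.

5.9815

Put M_i = S'' at the i-th knot. Here h = (1, 1) and Δ = (-1, -8), so the interior equations h_(i-1)·M_(i-1) + 2(h_(i-1)+h_i)·M_i + h_i·M_(i+1) = 6(Δ_i − Δ_(i-1)) read
  1·M_0 + 4·M_1 + 1·M_2 = 6(Δ_1 - Δ_0) = -42
Natural end conditions: M_0 = M_2 = 0.
Solving: M_0 = 0, M_1 = -21/2, M_2 = 0.
On [-1, 0], S(x) = 6 + 3/4·(x + 1) + 0·(x + 1)² - 7/4·(x + 1)³.
With (x + 1) = 2/3: S(-1/3) = 323/54.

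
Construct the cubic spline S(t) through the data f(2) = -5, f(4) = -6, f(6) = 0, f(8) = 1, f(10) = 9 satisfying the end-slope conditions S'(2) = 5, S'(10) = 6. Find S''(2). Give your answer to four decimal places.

-11.5536

Write m_i for S''(x_i). With h_i = 2, 2, 2, 2 and divided differences Δ_i = -1/2, 3, 1/2, 4, the continuity of S' gives the tridiagonal system
  2·m_0 + 8·m_1 + 2·m_2 = 6(Δ_1 - Δ_0) = 21
  2·m_1 + 8·m_2 + 2·m_3 = 6(Δ_2 - Δ_1) = -15
  2·m_2 + 8·m_3 + 2·m_4 = 6(Δ_3 - Δ_2) = 21
Clamped end conditions give two more equations: 2h_0·m_0 + h_0·m_1 = 6(Δ_0 - S'(2)) = -33 and h_3·m_3 + 2h_3·m_4 = 6(S'(10) - Δ_3) = 12.
Solving the tridiagonal system: m_0 = -647/56, m_1 = 185/28, m_2 = -35/8, m_3 = 95/28, m_4 = 73/56.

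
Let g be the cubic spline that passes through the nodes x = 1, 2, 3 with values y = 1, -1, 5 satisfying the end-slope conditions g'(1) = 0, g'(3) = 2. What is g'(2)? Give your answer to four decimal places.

2.5000

Write M_i for g''(x_i). With h_i = 1, 1 and divided differences Δ_i = -2, 6, the continuity of g' gives the tridiagonal system
  1·M_0 + 4·M_1 + 1·M_2 = 6(Δ_1 - Δ_0) = 48
Clamped end conditions give two more equations: 2h_0·M_0 + h_0·M_1 = 6(Δ_0 - g'(1)) = -12 and h_1·M_1 + 2h_1·M_2 = 6(g'(3) - Δ_1) = -24.
Solving: M_0 = -17, M_1 = 22, M_2 = -23.
On [2, 3], g'(x) = b_1 + 2c_1·(x - 2) + 3d_1·(x - 2)² with b_1 = Δ_1 - h_1(2M_1 + M_2)/6 = 5/2, c_1 = M_1/2 = 11, d_1 = (M_2 - M_1)/(6h_1) = -15/2. So g'(2) = 5/2.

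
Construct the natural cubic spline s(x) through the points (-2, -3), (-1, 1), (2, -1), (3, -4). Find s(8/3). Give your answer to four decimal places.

-2.9749

Write m_i for s''(x_i). With h_i = 1, 3, 1 and divided differences Δ_i = 4, -2/3, -3, the continuity of s' gives the tridiagonal system
  1·m_0 + 8·m_1 + 3·m_2 = 6(Δ_1 - Δ_0) = -28
  3·m_1 + 8·m_2 + 1·m_3 = 6(Δ_2 - Δ_1) = -14
Natural end conditions: m_0 = m_3 = 0.
Solving: m_0 = 0, m_1 = -182/55, m_2 = -28/55, m_3 = 0.
On [2, 3], s(x) = -1 - 467/165·(x - 2) - 14/55·(x - 2)² + 14/165·(x - 2)³.
With (x - 2) = 2/3: s(8/3) = -13253/4455.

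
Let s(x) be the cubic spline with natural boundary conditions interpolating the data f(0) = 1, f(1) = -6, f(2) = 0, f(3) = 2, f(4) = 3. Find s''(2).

Put m_i = s'' at the i-th knot. Here h = (1, 1, 1, 1) and Δ = (-7, 6, 2, 1), so the interior equations h_(i-1)·m_(i-1) + 2(h_(i-1)+h_i)·m_i + h_i·m_(i+1) = 6(Δ_i − Δ_(i-1)) read
  1·m_0 + 4·m_1 + 1·m_2 = 6(Δ_1 - Δ_0) = 78
  1·m_1 + 4·m_2 + 1·m_3 = 6(Δ_2 - Δ_1) = -24
  1·m_2 + 4·m_3 + 1·m_4 = 6(Δ_3 - Δ_2) = -6
Natural end conditions: m_0 = m_4 = 0.
Solving the tridiagonal system: m_0 = 0, m_1 = 45/2, m_2 = -12, m_3 = 3/2, m_4 = 0.

-12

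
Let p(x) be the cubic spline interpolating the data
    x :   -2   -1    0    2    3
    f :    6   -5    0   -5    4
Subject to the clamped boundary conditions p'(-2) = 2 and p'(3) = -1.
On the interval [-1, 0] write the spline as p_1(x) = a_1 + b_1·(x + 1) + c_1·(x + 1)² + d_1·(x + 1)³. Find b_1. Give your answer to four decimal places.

Write σ_i for p''(x_i). With h_i = 1, 1, 2, 1 and divided differences Δ_i = -11, 5, -5/2, 9, the continuity of p' gives the tridiagonal system
  1·σ_0 + 4·σ_1 + 1·σ_2 = 6(Δ_1 - Δ_0) = 96
  1·σ_1 + 6·σ_2 + 2·σ_3 = 6(Δ_2 - Δ_1) = -45
  2·σ_2 + 6·σ_3 + 1·σ_4 = 6(Δ_3 - Δ_2) = 69
Clamped end conditions give two more equations: 2h_0·σ_0 + h_0·σ_1 = 6(Δ_0 - p'(-2)) = -78 and h_3·σ_3 + 2h_3·σ_4 = 6(p'(3) - Δ_3) = -60.
Forward elimination and back-substitution give σ_0 = -7899/128, σ_1 = 2907/64, σ_2 = -3069/128, σ_3 = 855/32, σ_4 = -2775/64.
On [-1, 0], with p_1(x) = a_1 + b_1·(x + 1) + c_1·(x + 1)² + d_1·(x + 1)³: c_1 = σ_1/2 = 2907/128, d_1 = (σ_2 - σ_1)/(6h_1) = -2961/256, b_1 = Δ_1 - h_1(2σ_1 + σ_2)/6 = -1573/256.

-6.1445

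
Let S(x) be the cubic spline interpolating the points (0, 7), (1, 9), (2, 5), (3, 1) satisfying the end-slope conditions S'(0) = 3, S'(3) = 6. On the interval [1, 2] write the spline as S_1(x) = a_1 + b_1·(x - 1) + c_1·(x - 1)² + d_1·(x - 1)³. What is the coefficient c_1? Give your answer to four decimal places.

-3.8000

Put m_i = S'' at the i-th knot. Here h = (1, 1, 1) and Δ = (2, -4, -4), so the interior equations h_(i-1)·m_(i-1) + 2(h_(i-1)+h_i)·m_i + h_i·m_(i+1) = 6(Δ_i − Δ_(i-1)) read
  1·m_0 + 4·m_1 + 1·m_2 = 6(Δ_1 - Δ_0) = -36
  1·m_1 + 4·m_2 + 1·m_3 = 6(Δ_2 - Δ_1) = 0
Clamped end conditions give two more equations: 2h_0·m_0 + h_0·m_1 = 6(Δ_0 - S'(0)) = -6 and h_2·m_2 + 2h_2·m_3 = 6(S'(3) - Δ_2) = 60.
Hence m_0 = 4/5, m_1 = -38/5, m_2 = -32/5, m_3 = 166/5.
On [1, 2], with S_1(x) = a_1 + b_1·(x - 1) + c_1·(x - 1)² + d_1·(x - 1)³: c_1 = m_1/2 = -19/5, d_1 = (m_2 - m_1)/(6h_1) = 1/5, b_1 = Δ_1 - h_1(2m_1 + m_2)/6 = -2/5.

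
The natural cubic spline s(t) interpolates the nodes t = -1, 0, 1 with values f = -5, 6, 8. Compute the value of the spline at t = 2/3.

Let σ_i = s''(x_i). Step sizes h_i = 1, 1; slopes of the chords Δ_i = (y_(i+1) - y_i)/h_i = 11, 2.
  1·σ_0 + 4·σ_1 + 1·σ_2 = 6(Δ_1 - Δ_0) = -54
Natural end conditions: σ_0 = σ_2 = 0.
Solving the tridiagonal system: σ_0 = 0, σ_1 = -27/2, σ_2 = 0.
On [0, 1], s(t) = 6 + 13/2·t - 27/4·t² + 9/4·t³.
With t = 2/3: s(2/3) = 8.

8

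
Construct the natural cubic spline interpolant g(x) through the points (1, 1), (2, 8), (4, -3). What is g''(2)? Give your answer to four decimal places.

Put M_i = g'' at the i-th knot. Here h = (1, 2) and Δ = (7, -11/2), so the interior equations h_(i-1)·M_(i-1) + 2(h_(i-1)+h_i)·M_i + h_i·M_(i+1) = 6(Δ_i − Δ_(i-1)) read
  1·M_0 + 6·M_1 + 2·M_2 = 6(Δ_1 - Δ_0) = -75
Natural end conditions: M_0 = M_2 = 0.
Solving the tridiagonal system: M_0 = 0, M_1 = -25/2, M_2 = 0.

-12.5000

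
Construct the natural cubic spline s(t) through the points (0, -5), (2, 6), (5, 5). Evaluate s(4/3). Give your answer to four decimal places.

3.1975

Let σ_i = s''(x_i). Step sizes h_i = 2, 3; slopes of the chords Δ_i = (y_(i+1) - y_i)/h_i = 11/2, -1/3.
  2·σ_0 + 10·σ_1 + 3·σ_2 = 6(Δ_1 - Δ_0) = -35
Natural end conditions: σ_0 = σ_2 = 0.
Solving: σ_0 = 0, σ_1 = -7/2, σ_2 = 0.
On [0, 2], s(t) = -5 + 20/3·t + 0·t² - 7/24·t³.
With t = 4/3: s(4/3) = 259/81.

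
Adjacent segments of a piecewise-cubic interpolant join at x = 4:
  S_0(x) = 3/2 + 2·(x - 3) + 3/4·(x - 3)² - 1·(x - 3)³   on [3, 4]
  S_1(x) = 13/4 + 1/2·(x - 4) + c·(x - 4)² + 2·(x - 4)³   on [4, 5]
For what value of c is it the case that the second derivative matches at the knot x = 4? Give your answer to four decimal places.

S_0''(x) = 3/2 - 6·(x - 3), so S_0''(4) = -9/2. On the right, S_1''(4) = 2c, so c = -9/4.

-2.2500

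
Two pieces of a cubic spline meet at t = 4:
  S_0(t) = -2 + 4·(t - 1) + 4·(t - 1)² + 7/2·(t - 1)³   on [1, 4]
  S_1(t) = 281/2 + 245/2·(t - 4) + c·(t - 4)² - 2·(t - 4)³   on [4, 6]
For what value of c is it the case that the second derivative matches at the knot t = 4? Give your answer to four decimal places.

S_0''(t) = 8 + 21·(t - 1), so S_0''(4) = 71. On the right, S_1''(4) = 2c, so c = 71/2.

35.5000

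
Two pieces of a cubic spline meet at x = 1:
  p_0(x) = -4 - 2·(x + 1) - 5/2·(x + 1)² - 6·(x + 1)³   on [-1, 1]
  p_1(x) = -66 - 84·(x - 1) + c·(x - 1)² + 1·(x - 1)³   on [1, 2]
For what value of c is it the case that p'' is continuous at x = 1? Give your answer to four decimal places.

-38.5000

p_0''(x) = -5 - 36·(x + 1), so p_0''(1) = -77. On the right, p_1''(1) = 2c, so c = -77/2.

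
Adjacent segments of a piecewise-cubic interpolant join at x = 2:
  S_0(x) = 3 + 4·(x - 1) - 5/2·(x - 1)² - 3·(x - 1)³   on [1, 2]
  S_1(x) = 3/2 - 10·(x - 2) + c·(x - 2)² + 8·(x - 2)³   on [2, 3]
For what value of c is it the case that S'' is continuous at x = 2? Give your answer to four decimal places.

-11.5000

S_0''(x) = -5 - 18·(x - 1), so S_0''(2) = -23. On the right, S_1''(2) = 2c, so c = -23/2.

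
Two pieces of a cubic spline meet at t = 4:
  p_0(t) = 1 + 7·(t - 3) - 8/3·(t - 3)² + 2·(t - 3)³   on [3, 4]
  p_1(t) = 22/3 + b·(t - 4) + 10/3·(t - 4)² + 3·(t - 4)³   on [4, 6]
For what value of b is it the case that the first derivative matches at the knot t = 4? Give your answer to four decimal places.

7.6667

p_0'(t) = 7 - 16/3·(t - 3) + 6·(t - 3)², so p_0'(4) = 23/3. On the right, p_1'(4) = b, so b = 23/3.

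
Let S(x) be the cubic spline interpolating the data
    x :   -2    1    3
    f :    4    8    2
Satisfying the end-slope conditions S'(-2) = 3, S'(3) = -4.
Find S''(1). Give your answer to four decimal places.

Let m_i = S''(x_i). Step sizes h_i = 3, 2; slopes of the chords Δ_i = (y_(i+1) - y_i)/h_i = 4/3, -3.
  3·m_0 + 10·m_1 + 2·m_2 = 6(Δ_1 - Δ_0) = -26
Clamped end conditions give two more equations: 2h_0·m_0 + h_0·m_1 = 6(Δ_0 - S'(-2)) = -10 and h_1·m_1 + 2h_1·m_2 = 6(S'(3) - Δ_1) = -6.
Forward elimination and back-substitution give m_0 = -7/15, m_1 = -12/5, m_2 = -3/10.

-2.4000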